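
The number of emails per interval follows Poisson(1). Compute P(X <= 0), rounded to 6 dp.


P(X<=0) = e^(-1)*1^0/0!
≈ 0.3678794412
≈ 0.367879

0.367879


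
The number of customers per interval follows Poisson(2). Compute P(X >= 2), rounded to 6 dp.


P(X>=2) = 1 - P(X<=1) = 1 - (e^(-2)*2^0/0! + e^(-2)*2^1/1!)
≈ 1 - (0.1353352832 + 0.2706705665)
= 1 - 0.4060058497 = 0.5939941503
≈ 0.593994

0.593994


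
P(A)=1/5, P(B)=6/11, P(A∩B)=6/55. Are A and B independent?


P(A)*P(B) = 1/5*6/11 = 6/55
P(A∩B) = 6/55, which equals P(A)P(B), so independent

Yes, A and B are independent


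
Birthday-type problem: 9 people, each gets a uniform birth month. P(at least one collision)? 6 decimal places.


P(all different) = prod((12-i)/12 for i=0..8) = 0.015472
P(at least one match) = 1 - 0.015472 = 0.984528

0.984528


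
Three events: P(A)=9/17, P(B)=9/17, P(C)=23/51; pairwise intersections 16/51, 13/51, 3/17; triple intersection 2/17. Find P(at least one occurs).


P(A∪B∪C) = P(A)+P(B)+P(C) - P(AB)-P(AC)-P(BC) + P(ABC)
= 9/17+9/17+23/51 - 16/51-13/51-3/17 + 2/17
= 15/17

15/17


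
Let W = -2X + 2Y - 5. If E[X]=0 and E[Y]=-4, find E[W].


E[-2X + 2Y - 5] = -2*E[X] + 2*E[Y] - 5
= (-2)*(0) + (2)*(-4) + (-5)
= 0 - 8 - 5 = -13

-13


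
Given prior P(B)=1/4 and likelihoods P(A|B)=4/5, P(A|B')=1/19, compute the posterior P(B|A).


P(A) = P(A|B)P(B) + P(A|B')P(B') = 4/5*1/4 + 1/19*3/4 = 91/380
P(B|A) = P(A|B)P(B)/P(A) = (1/5)/(91/380) = 76/91

76/91


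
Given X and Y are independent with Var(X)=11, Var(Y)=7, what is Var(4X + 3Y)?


Independence => Cov(X,Y)=0
Var(4X + 3Y) = 4^2*Var(X) + 3^2*Var(Y)
= 16*11 + 9*7 = 239

239


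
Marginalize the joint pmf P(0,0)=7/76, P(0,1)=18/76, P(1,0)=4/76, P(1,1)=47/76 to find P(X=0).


P(X=0) = P(0,0)+P(0,1) = 7/76 + 18/76 = 25/76

25/76


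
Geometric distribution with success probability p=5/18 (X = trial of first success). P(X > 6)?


P(X > 6) = P(first 6 trials all fail) = (1-p)^6 = (13/18)^6 = 4826809/34012224

4826809/34012224


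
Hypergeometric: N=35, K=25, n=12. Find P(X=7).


P(X=7) = C(25,7)*C(10,5) / C(35,12)
= 480700*252 / 834451800
= 121136400/834451800 = 28842/198679

28842/198679


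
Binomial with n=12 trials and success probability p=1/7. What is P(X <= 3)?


P(X<=3) = P(X=0) + P(X=1) + P(X=2) + P(X=3)
= 2176782336/13841287201 + 4353564672/13841287201 + 3990767616/13841287201 + 2217093120/13841287201
= 12738207744/13841287201

12738207744/13841287201


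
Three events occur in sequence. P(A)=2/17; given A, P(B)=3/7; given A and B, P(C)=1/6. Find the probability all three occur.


P(A∩B∩C) = P(A) * P(B|A) * P(C|A∩B)
= 2/17 * 3/7 * 1/6
= 6/119 * 1/6 = 1/119

1/119


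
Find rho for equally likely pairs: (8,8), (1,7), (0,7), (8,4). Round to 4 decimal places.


Cov(X,Y) = -1.8750, Var(X) = 14.1875, Var(Y) = 2.2500
rho = Cov/(sqrt(VarX)*sqrt(VarY)) = -0.3319

-0.3319


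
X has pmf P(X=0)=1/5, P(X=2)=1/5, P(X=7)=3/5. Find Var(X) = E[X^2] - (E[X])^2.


E[X] = 23/5, E[X^2] = 151/5
Var(X) = E[X^2] - (E[X])^2 = 151/5 - (23/5)^2 = 226/25

226/25


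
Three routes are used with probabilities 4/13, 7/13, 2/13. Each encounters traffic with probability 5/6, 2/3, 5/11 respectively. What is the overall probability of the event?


P(A) = P(A|B1)P(B1) + P(A|B2)P(B2) + P(A|B3)P(B3)
= 5/6*4/13 + 2/3*7/13 + 5/11*2/13
= 10/39 + 14/39 + 10/143 = 98/143

98/143


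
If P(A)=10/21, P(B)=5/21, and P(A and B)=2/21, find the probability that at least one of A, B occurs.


P(A∪B) = P(A) + P(B) - P(A∩B)
= 10/21 + 5/21 - 2/21 = 13/21

13/21


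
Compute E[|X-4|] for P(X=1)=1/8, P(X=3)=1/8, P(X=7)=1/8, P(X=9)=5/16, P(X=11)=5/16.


E[|X-4|] = sum(g(x)*P(x))
= 3*1/8 + 1*1/8 + 3*1/8 + 5*5/16 + 7*5/16
= 37/8

37/8


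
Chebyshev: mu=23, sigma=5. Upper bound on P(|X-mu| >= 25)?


k = 25/5 = 5
Chebyshev: P(|X-mu| >= k*sigma) <= 1/k^2 = 1/5^2 = 1/25

1/25


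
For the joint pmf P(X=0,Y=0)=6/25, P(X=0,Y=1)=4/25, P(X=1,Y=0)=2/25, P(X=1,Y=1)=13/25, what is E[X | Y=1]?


P(Y=1) = 17/25
E[X|Y=1] = (0*4 + 1*13)/17 = 13/17

13/17


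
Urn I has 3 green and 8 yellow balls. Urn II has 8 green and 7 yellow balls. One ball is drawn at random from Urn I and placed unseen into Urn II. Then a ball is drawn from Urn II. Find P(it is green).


P(transfer green) = 3/11; P(transfer yellow) = 8/11
If green transferred: Urn II has 9 green of 16, so P(green|green moved) = 9/16
If yellow transferred: Urn II has 8 green of 16, so P(green|yellow moved) = 1/2
By total probability: P(green) = 3/11*9/16 + 8/11*1/2 = 91/176

91/176


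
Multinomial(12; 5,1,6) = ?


12! = 479001600
Denominator: 5!=120 * 1!=1 * 6!=720
Coefficient = 479001600 / 86400 = 5544

5544


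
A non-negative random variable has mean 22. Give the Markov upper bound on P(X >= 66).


Markov: P(X >= a) <= E[X]/a
P(X >= 66) <= 22/66 = 1/3

1/3


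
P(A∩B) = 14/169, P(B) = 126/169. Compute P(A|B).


P(A|B) = P(A∩B)/P(B) = (14/169)/(126/169) = 14/126 = 1/9

1/9


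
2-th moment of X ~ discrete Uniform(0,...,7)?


E[X^2] = (1/8) * sum(x^2 for x=0..7)
= 140/8 = 35/2

35/2


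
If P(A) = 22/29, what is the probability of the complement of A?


P(A') = 1 - P(A) = 1 - 22/29 = 7/29

7/29


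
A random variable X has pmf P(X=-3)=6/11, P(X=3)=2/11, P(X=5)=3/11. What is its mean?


E[X] = sum(x * P(x))
= -3*6/11 + 3*2/11 + 5*3/11
= 3/11

3/11


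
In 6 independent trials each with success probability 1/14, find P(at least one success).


P(at least one) = 1 - P(none)
P(none) = (1 - 1/14)^6 = (13/14)^6 = 4826809/7529536
P(at least one) = 1 - 4826809/7529536 = 2702727/7529536

2702727/7529536


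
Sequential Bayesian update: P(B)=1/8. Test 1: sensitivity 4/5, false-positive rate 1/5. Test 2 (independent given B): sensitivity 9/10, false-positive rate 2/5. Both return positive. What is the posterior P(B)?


After test 1: P(+) = 4/5*1/8 + 1/5*7/8 = 11/40
P(B|+) = (1/10)/(11/40) = 4/11
After test 2 (use post1 as new prior): P(+) = 9/10*4/11 + 2/5*7/11 = 32/55
P(B|+,+) = (18/55)/(32/55) = 9/16

9/16


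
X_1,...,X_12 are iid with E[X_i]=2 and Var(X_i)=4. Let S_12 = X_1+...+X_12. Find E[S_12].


E[S_n] = n*E[X_1] = 12*2 = 24

24


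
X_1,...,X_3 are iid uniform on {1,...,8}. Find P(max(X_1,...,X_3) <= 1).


P(max <= 1) = P(all X_i <= 1) = (P(X_1 <= 1))^3
= (1/8)^3 = 1/512

1/512


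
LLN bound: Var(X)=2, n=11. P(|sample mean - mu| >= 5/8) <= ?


Var(Xbar) = Var(X)/n = 2/11
Chebyshev: P(|Xbar-mu| >= 5/8) <= Var(Xbar)/(5/8)^2 = (2/11)/(25/64) = 128/275

128/275


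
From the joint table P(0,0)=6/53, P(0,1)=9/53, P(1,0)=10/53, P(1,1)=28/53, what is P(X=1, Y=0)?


Read from table: P(X=1, Y=0) = 10/53

10/53


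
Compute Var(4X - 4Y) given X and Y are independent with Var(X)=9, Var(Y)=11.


Independence => Cov(X,Y)=0
Var(4X - 4Y) = 4^2*Var(X) + (-4)^2*Var(Y)
= 16*9 + 16*11 = 320

320


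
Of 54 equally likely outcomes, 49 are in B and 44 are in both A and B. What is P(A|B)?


P(A|B) = P(A∩B)/P(B) = (44/54)/(49/54) = 44/49

44/49


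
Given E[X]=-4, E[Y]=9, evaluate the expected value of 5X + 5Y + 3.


E[5X + 5Y + 3] = 5*E[X] + 5*E[Y] + 3
= (5)*(-4) + (5)*(9) + (3)
= -20 + 45 + 3 = 28

28


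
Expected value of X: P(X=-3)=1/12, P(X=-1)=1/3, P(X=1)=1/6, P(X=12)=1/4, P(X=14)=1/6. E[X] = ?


E[X] = sum(x * P(x))
= -3*1/12 - 1*1/3 + 1*1/6 + 12*1/4 + 14*1/6
= 59/12

59/12


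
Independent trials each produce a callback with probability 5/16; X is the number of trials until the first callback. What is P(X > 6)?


P(X > 6) = P(first 6 trials all fail) = (1-p)^6 = (11/16)^6 = 1771561/16777216

1771561/16777216


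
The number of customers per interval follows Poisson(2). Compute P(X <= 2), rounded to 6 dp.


P(X<=2) = e^(-2)*2^0/0! + e^(-2)*2^1/1! + e^(-2)*2^2/2!
≈ 0.1353352832 + 0.2706705665 + 0.2706705665
= 0.6766764162
≈ 0.676676

0.676676


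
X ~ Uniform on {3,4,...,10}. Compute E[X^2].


E[X^2] = (1/8) * sum(x^2 for x=3..10)
= 380/8 = 95/2

95/2


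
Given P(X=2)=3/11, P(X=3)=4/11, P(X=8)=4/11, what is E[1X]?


E[1X] = sum(g(x)*P(x))
= 2*3/11 + 3*4/11 + 8*4/11
= 50/11

50/11


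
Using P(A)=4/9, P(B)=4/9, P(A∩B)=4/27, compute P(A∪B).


P(A∪B) = P(A) + P(B) - P(A∩B)
= 4/9 + 4/9 - 4/27 = 20/27

20/27


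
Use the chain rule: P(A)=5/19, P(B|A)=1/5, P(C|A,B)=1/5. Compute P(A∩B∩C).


P(A∩B∩C) = P(A) * P(B|A) * P(C|A∩B)
= 5/19 * 1/5 * 1/5
= 1/19 * 1/5 = 1/95

1/95


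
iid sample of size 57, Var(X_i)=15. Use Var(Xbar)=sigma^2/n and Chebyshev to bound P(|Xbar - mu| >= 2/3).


Var(Xbar) = Var(X)/n = 15/57
Chebyshev: P(|Xbar-mu| >= 2/3) <= Var(Xbar)/(2/3)^2 = (5/19)/(4/9) = 45/76

45/76


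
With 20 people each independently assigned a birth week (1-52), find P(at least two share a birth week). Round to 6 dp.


P(all different) = prod((52-i)/52 for i=0..19) = 0.014669
P(at least one match) = 1 - 0.014669 = 0.985331

0.985331


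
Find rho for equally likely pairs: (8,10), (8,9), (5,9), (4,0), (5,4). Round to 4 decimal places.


Cov(X,Y) = 5.0000, Var(X) = 2.8000, Var(Y) = 14.6400
rho = Cov/(sqrt(VarX)*sqrt(VarY)) = 0.7809

0.7809


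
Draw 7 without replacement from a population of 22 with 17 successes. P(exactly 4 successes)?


P(X=4) = C(17,4)*C(5,3) / C(22,7)
= 2380*10 / 170544
= 23800/170544 = 175/1254

175/1254


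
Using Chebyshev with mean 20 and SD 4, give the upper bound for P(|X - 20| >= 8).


k = 8/4 = 2
Chebyshev: P(|X-mu| >= k*sigma) <= 1/k^2 = 1/2^2 = 1/4

1/4


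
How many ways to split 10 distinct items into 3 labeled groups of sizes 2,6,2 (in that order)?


10! = 3628800
Denominator: 2!=2 * 6!=720 * 2!=2
Coefficient = 3628800 / 2880 = 1260

1260


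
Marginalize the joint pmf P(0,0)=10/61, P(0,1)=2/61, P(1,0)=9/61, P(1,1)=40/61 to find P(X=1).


P(X=1) = P(1,0)+P(1,1) = 9/61 + 40/61 = 49/61

49/61


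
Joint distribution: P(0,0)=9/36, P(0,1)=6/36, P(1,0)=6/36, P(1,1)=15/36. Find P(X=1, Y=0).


Read from table: P(X=1, Y=0) = 6/36 = 1/6

1/6


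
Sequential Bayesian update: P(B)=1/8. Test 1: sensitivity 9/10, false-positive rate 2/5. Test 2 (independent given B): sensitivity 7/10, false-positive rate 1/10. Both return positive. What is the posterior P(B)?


After test 1: P(+) = 9/10*1/8 + 2/5*7/8 = 37/80
P(B|+) = (9/80)/(37/80) = 9/37
After test 2 (use post1 as new prior): P(+) = 7/10*9/37 + 1/10*28/37 = 91/370
P(B|+,+) = (63/370)/(91/370) = 9/13

9/13


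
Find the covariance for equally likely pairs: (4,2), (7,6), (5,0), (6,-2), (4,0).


E[X]=26/5, E[Y]=6/5, E[XY]=38/5
Cov(X,Y) = E[XY] - E[X]E[Y] = 38/5 - 26/5*6/5 = 34/25

34/25


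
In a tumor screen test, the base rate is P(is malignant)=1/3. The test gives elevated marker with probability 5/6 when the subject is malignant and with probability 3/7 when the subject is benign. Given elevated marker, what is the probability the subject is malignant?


P(A) = P(A|B)P(B) + P(A|B')P(B') = 5/6*1/3 + 3/7*2/3 = 71/126
P(B|A) = P(A|B)P(B)/P(A) = (5/18)/(71/126) = 35/71

35/71


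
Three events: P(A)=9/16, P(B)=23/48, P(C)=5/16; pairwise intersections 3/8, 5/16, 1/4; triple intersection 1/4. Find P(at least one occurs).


P(A∪B∪C) = P(A)+P(B)+P(C) - P(AB)-P(AC)-P(BC) + P(ABC)
= 9/16+23/48+5/16 - 3/8-5/16-1/4 + 1/4
= 2/3

2/3


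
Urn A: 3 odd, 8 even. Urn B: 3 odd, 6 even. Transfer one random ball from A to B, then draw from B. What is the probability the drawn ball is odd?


P(transfer odd) = 3/11; P(transfer even) = 8/11
If odd transferred: Urn II has 4 odd of 10, so P(odd|odd moved) = 2/5
If even transferred: Urn II has 3 odd of 10, so P(odd|even moved) = 3/10
By total probability: P(odd) = 3/11*2/5 + 8/11*3/10 = 18/55

18/55


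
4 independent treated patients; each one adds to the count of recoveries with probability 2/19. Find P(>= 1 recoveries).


P(at least one) = 1 - P(none)
P(none) = (1 - 2/19)^4 = (17/19)^4 = 83521/130321
P(at least one) = 1 - 83521/130321 = 46800/130321

46800/130321


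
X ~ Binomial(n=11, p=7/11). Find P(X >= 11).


P(X>=11) = P(X=11)
= 1977326743/285311670611
= 1977326743/285311670611

1977326743/285311670611


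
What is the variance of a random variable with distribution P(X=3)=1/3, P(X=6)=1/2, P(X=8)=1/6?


E[X] = 16/3, E[X^2] = 95/3
Var(X) = E[X^2] - (E[X])^2 = 95/3 - (16/3)^2 = 29/9

29/9


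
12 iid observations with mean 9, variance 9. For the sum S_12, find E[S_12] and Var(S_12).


E[S_n] = n*mu = 12*9 = 108
Var(S_n) = n*sigma^2 = 12*9 = 108

E[S_12]=108, Var(S_12)=108


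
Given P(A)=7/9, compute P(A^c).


P(A') = 1 - P(A) = 1 - 7/9 = 2/9

2/9


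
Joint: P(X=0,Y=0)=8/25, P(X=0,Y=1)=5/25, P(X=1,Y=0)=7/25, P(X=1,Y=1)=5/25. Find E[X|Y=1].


P(Y=1) = 10/25
E[X|Y=1] = (0*5 + 1*5)/10 = 5/10 = 1/2

1/2


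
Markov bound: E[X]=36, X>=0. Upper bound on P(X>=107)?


Markov: P(X >= a) <= E[X]/a
P(X >= 107) <= 36/107

36/107


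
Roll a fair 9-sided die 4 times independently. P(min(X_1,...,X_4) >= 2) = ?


P(min >= 2) = P(all X_i >= 2) = (P(X_1 >= 2))^4
= (8/9)^4 = 4096/6561

4096/6561


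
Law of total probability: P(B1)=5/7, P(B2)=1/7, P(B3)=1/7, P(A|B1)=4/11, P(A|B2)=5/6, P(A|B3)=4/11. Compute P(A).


P(A) = P(A|B1)P(B1) + P(A|B2)P(B2) + P(A|B3)P(B3)
= 4/11*5/7 + 5/6*1/7 + 4/11*1/7
= 20/77 + 5/42 + 4/77 = 199/462

199/462


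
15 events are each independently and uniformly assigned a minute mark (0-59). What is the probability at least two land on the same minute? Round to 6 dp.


P(all different) = prod((60-i)/60 for i=0..14) = 0.147943
P(at least one match) = 1 - 0.147943 = 0.852057

0.852057


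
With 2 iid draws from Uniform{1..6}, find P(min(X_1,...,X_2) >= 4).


P(min >= 4) = P(all X_i >= 4) = (P(X_1 >= 4))^2
= (3/6)^2 = (1/2)^2 = 1/4

1/4


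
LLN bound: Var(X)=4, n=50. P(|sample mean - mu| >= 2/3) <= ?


Var(Xbar) = Var(X)/n = 4/50
Chebyshev: P(|Xbar-mu| >= 2/3) <= Var(Xbar)/(2/3)^2 = (2/25)/(4/9) = 9/50

9/50


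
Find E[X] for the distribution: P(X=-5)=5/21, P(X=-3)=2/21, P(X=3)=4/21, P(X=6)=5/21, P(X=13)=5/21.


E[X] = sum(x * P(x))
= -5*5/21 - 3*2/21 + 3*4/21 + 6*5/21 + 13*5/21
= 76/21

76/21


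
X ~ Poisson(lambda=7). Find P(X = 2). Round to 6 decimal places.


P(X=2) = e^(-7) * 7^2 / 2!
≈ 0.0009118819656 * 49 / 2
≈ 0.022341

0.022341


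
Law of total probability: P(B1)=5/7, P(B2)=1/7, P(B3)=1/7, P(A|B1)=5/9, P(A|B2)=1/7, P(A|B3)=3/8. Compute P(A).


P(A) = P(A|B1)P(B1) + P(A|B2)P(B2) + P(A|B3)P(B3)
= 5/9*5/7 + 1/7*1/7 + 3/8*1/7
= 25/63 + 1/49 + 3/56 = 1661/3528

1661/3528


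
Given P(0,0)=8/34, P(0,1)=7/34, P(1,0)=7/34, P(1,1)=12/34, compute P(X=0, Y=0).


Read from table: P(X=0, Y=0) = 8/34 = 4/17

4/17


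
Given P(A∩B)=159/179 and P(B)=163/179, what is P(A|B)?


P(A|B) = P(A∩B)/P(B) = (159/179)/(163/179) = 159/163

159/163


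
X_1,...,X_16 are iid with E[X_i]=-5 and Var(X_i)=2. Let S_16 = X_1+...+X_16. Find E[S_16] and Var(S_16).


E[S_n] = n*mu = 16*-5 = -80
Var(S_n) = n*sigma^2 = 16*2 = 32

E[S_16]=-80, Var(S_16)=32


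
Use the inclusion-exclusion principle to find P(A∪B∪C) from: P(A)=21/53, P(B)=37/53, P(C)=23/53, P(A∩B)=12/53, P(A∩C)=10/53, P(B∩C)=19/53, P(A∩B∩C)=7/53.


P(A∪B∪C) = P(A)+P(B)+P(C) - P(AB)-P(AC)-P(BC) + P(ABC)
= 21/53+37/53+23/53 - 12/53-10/53-19/53 + 7/53
= 47/53

47/53


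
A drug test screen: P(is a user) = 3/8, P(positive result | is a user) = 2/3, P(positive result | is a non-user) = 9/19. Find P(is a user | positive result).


P(A) = P(A|B)P(B) + P(A|B')P(B') = 2/3*3/8 + 9/19*5/8 = 83/152
P(B|A) = P(A|B)P(B)/P(A) = (1/4)/(83/152) = 38/83

38/83


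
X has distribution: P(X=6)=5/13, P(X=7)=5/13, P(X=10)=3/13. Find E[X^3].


E[X^3] = sum(g(x)*P(x))
= 216*5/13 + 343*5/13 + 1000*3/13
= 5795/13

5795/13


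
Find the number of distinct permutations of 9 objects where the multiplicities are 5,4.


9! = 362880
Denominator: 5!=120 * 4!=24
Coefficient = 362880 / 2880 = 126

126


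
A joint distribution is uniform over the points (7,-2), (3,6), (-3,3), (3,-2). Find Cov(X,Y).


E[X]=5/2, E[Y]=5/4, E[XY]=-11/4
Cov(X,Y) = E[XY] - E[X]E[Y] = -11/4 - 5/2*5/4 = -47/8

-47/8


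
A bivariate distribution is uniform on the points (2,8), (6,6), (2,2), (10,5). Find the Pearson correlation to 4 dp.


Cov(X,Y) = 0.2500, Var(X) = 11.0000, Var(Y) = 4.6875
rho = Cov/(sqrt(VarX)*sqrt(VarY)) = 0.0348

0.0348


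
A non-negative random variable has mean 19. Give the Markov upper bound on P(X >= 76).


Markov: P(X >= a) <= E[X]/a
P(X >= 76) <= 19/76 = 1/4

1/4


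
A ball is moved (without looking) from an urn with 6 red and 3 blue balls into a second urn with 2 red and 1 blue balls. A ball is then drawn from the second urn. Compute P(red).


P(transfer red) = 6/9 = 2/3; P(transfer blue) = 1/3
If red transferred: Urn II has 3 red of 4, so P(red|red moved) = 3/4
If blue transferred: Urn II has 2 red of 4, so P(red|blue moved) = 1/2
By total probability: P(red) = 2/3*3/4 + 1/3*1/2 = 2/3

2/3


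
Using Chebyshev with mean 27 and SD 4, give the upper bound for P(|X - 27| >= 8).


k = 8/4 = 2
Chebyshev: P(|X-mu| >= k*sigma) <= 1/k^2 = 1/2^2 = 1/4

1/4


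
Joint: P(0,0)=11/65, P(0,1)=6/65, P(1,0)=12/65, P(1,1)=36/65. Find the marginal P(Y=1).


P(Y=1) = P(0,1)+P(1,1) = 6/65 + 36/65 = 42/65

42/65


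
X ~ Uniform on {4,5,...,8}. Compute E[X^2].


E[X^2] = (1/5) * sum(x^2 for x=4..8)
= 190/5 = 38

38


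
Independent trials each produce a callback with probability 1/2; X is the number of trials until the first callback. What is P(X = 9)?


P(X=9) = (1-p)^8 * p = (1/2)^8 * 1/2
= 1/256 * 1/2 = 1/512

1/512


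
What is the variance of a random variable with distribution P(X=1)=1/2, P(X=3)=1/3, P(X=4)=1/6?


E[X] = 13/6, E[X^2] = 37/6
Var(X) = E[X^2] - (E[X])^2 = 37/6 - (13/6)^2 = 53/36

53/36


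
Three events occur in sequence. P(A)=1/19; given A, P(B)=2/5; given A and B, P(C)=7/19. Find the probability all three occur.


P(A∩B∩C) = P(A) * P(B|A) * P(C|A∩B)
= 1/19 * 2/5 * 7/19
= 2/95 * 7/19 = 14/1805

14/1805


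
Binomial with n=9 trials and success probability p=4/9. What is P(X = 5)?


P(X=5) = C(9,5) * p^5 * (1-p)^4
= 126 * 1024/59049 * 625/6561
= 8960000/43046721

8960000/43046721


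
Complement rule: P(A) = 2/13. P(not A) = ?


P(A') = 1 - P(A) = 1 - 2/13 = 11/13

11/13


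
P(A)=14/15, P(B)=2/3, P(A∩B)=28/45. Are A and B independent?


P(A)*P(B) = 14/15*2/3 = 28/45
P(A∩B) = 28/45, which equals P(A)P(B), so independent

Yes, A and B are independent


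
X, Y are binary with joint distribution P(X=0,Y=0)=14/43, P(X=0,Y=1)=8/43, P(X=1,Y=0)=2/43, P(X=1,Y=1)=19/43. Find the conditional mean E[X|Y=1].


P(Y=1) = 27/43
E[X|Y=1] = (0*8 + 1*19)/27 = 19/27

19/27


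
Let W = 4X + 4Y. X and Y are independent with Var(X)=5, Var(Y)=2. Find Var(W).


Independence => Cov(X,Y)=0
Var(4X + 4Y) = 4^2*Var(X) + 4^2*Var(Y)
= 16*5 + 16*2 = 112

112


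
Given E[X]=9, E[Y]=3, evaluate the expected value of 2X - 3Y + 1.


E[2X - 3Y + 1] = 2*E[X] - 3*E[Y] + 1
= (2)*(9) + (-3)*(3) + (1)
= 18 - 9 + 1 = 10

10


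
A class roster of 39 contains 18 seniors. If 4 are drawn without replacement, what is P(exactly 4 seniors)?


P(X=4) = C(18,4)*C(21,0) / C(39,4)
= 3060*1 / 82251
= 3060/82251 = 340/9139

340/9139


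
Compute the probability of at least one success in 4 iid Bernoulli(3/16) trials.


P(at least one) = 1 - P(none)
P(none) = (1 - 3/16)^4 = (13/16)^4 = 28561/65536
P(at least one) = 1 - 28561/65536 = 36975/65536

36975/65536


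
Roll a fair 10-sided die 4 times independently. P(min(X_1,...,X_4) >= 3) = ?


P(min >= 3) = P(all X_i >= 3) = (P(X_1 >= 3))^4
= (8/10)^4 = (4/5)^4 = 256/625

256/625


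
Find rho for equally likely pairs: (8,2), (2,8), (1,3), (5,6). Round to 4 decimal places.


Cov(X,Y) = -2.7500, Var(X) = 7.5000, Var(Y) = 5.6875
rho = Cov/(sqrt(VarX)*sqrt(VarY)) = -0.4211

-0.4211


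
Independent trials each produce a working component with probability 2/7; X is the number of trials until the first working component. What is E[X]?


For geometric (trials until first success), E[X] = 1/p = 1/(2/7) = 7/2

7/2


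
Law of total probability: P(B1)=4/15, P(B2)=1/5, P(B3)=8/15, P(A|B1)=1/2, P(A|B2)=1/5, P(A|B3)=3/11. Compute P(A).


P(A) = P(A|B1)P(B1) + P(A|B2)P(B2) + P(A|B3)P(B3)
= 1/2*4/15 + 1/5*1/5 + 3/11*8/15
= 2/15 + 1/25 + 8/55 = 263/825

263/825


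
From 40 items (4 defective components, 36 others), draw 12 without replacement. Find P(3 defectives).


P(X=3) = C(4,3)*C(36,9) / C(40,12)
= 4*94143280 / 5586853480
= 376573120/5586853480 = 616/9139

616/9139


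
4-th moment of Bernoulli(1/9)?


For Bernoulli: X in {0,1}
E[X^4] = 0^4*(1-1/9) + 1^4*1/9 = 1/9

1/9


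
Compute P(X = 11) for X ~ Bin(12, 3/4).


P(X=11) = C(12,11) * p^11 * (1-p)^1
= 12 * 177147/4194304 * 1/4
= 531441/4194304

531441/4194304


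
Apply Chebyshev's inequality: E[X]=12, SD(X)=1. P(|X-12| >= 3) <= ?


k = 3/1 = 3
Chebyshev: P(|X-mu| >= k*sigma) <= 1/k^2 = 1/3^2 = 1/9

1/9


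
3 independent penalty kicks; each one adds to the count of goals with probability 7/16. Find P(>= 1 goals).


P(at least one) = 1 - P(none)
P(none) = (1 - 7/16)^3 = (9/16)^3 = 729/4096
P(at least one) = 1 - 729/4096 = 3367/4096

3367/4096


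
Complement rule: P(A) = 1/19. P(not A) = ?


P(A') = 1 - P(A) = 1 - 1/19 = 18/19

18/19


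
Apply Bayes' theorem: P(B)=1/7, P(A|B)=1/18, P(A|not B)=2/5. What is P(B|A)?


P(A) = P(A|B)P(B) + P(A|B')P(B') = 1/18*1/7 + 2/5*6/7 = 221/630
P(B|A) = P(A|B)P(B)/P(A) = (1/126)/(221/630) = 5/221

5/221


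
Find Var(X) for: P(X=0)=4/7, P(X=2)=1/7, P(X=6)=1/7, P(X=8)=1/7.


E[X] = 16/7, E[X^2] = 104/7
Var(X) = E[X^2] - (E[X])^2 = 104/7 - (16/7)^2 = 472/49

472/49


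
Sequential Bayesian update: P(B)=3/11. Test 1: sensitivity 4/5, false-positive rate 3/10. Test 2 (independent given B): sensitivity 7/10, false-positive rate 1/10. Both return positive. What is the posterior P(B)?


After test 1: P(+) = 4/5*3/11 + 3/10*8/11 = 24/55
P(B|+) = (12/55)/(24/55) = 1/2
After test 2 (use post1 as new prior): P(+) = 7/10*1/2 + 1/10*1/2 = 2/5
P(B|+,+) = (7/20)/(2/5) = 7/8

7/8


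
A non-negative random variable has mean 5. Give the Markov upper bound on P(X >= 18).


Markov: P(X >= a) <= E[X]/a
P(X >= 18) <= 5/18

5/18


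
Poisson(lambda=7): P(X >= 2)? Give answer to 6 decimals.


P(X>=2) = 1 - P(X<=1) = 1 - (e^(-7)*7^0/0! + e^(-7)*7^1/1!)
≈ 1 - (0.0009118820 + 0.0063831738)
= 1 - 0.0072950558 = 0.9927049442
≈ 0.992705

0.992705


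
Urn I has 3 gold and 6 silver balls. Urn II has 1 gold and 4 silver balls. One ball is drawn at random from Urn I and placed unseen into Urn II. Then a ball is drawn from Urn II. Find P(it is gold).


P(transfer gold) = 3/9 = 1/3; P(transfer silver) = 2/3
If gold transferred: Urn II has 2 gold of 6, so P(gold|gold moved) = 1/3
If silver transferred: Urn II has 1 gold of 6, so P(gold|silver moved) = 1/6
By total probability: P(gold) = 1/3*1/3 + 2/3*1/6 = 2/9

2/9


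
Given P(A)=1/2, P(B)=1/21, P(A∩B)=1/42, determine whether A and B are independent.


P(A)*P(B) = 1/2*1/21 = 1/42
P(A∩B) = 1/42, which equals P(A)P(B), so independent

Yes, A and B are independent


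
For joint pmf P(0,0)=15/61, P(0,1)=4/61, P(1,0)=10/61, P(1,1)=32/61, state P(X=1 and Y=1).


Read from table: P(X=1, Y=1) = 32/61

32/61


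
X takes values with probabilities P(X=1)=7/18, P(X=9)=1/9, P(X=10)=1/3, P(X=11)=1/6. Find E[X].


E[X] = sum(x * P(x))
= 1*7/18 + 9*1/9 + 10*1/3 + 11*1/6
= 59/9

59/9


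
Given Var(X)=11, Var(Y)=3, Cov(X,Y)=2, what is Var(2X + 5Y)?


Var(2X + 5Y) = 2^2*Var(X) + 5^2*Var(Y) + 2*2*5*Cov(X,Y)
= 4*11 + 25*3 + 20*2
= 44 + 75 + 40 = 159

159


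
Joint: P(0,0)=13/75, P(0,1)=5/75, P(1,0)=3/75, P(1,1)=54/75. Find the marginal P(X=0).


P(X=0) = P(0,0)+P(0,1) = 13/75 + 5/75 = 18/75 = 6/25

6/25


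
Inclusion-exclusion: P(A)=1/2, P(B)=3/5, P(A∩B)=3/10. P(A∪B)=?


P(A∪B) = P(A) + P(B) - P(A∩B)
= 1/2 + 3/5 - 3/10 = 4/5

4/5


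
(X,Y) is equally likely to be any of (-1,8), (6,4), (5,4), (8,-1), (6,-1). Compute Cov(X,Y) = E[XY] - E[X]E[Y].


E[X]=24/5, E[Y]=14/5, E[XY]=22/5
Cov(X,Y) = E[XY] - E[X]E[Y] = 22/5 - 24/5*14/5 = -226/25

-226/25


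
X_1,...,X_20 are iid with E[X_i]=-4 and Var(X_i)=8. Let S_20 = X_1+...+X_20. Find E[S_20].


E[S_n] = n*E[X_1] = 20*-4 = -80

-80


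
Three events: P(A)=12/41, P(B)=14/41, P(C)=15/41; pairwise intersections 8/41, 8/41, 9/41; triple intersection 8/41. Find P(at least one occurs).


P(A∪B∪C) = P(A)+P(B)+P(C) - P(AB)-P(AC)-P(BC) + P(ABC)
= 12/41+14/41+15/41 - 8/41-8/41-9/41 + 8/41
= 24/41

24/41


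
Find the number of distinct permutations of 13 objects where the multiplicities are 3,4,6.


13! = 6227020800
Denominator: 3!=6 * 4!=24 * 6!=720
Coefficient = 6227020800 / 103680 = 60060

60060


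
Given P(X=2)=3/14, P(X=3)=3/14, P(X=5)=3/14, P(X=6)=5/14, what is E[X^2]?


E[X^2] = sum(g(x)*P(x))
= 4*3/14 + 9*3/14 + 25*3/14 + 36*5/14
= 21

21


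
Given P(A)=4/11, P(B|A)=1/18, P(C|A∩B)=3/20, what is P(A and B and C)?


P(A∩B∩C) = P(A) * P(B|A) * P(C|A∩B)
= 4/11 * 1/18 * 3/20
= 2/99 * 3/20 = 1/330

1/330


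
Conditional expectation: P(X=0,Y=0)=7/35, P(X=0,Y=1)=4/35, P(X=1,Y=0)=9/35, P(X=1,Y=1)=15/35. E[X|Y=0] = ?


P(Y=0) = 16/35
E[X|Y=0] = (0*7 + 1*9)/16 = 9/16

9/16


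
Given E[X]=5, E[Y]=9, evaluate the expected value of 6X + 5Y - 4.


E[6X + 5Y - 4] = 6*E[X] + 5*E[Y] - 4
= (6)*(5) + (5)*(9) + (-4)
= 30 + 45 - 4 = 71

71


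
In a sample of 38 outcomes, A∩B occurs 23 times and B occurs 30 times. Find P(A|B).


P(A|B) = P(A∩B)/P(B) = (23/38)/(30/38) = 23/30

23/30


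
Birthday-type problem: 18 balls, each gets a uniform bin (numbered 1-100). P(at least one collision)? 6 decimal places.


P(all different) = prod((100-i)/100 for i=0..17) = 0.196326
P(at least one match) = 1 - 0.196326 = 0.803674

0.803674


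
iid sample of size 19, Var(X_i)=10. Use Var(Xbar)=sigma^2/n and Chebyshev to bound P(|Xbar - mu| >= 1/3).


Var(Xbar) = Var(X)/n = 10/19
Chebyshev: P(|Xbar-mu| >= 1/3) <= Var(Xbar)/(1/3)^2 = (10/19)/(1/9) = 90/19
Bound exceeds 1, so trivial bound: 1

1


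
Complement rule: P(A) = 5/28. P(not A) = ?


P(A') = 1 - P(A) = 1 - 5/28 = 23/28

23/28


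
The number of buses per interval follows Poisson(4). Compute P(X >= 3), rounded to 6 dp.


P(X>=3) = 1 - P(X<=2) = 1 - (e^(-4)*4^0/0! + e^(-4)*4^1/1! + e^(-4)*4^2/2!)
≈ 1 - (0.0183156389 + 0.0732625556 + 0.1465251111)
= 1 - 0.2381033056 = 0.7618966944
≈ 0.761897

0.761897


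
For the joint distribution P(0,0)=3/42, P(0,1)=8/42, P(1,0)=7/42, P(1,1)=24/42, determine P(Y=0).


P(Y=0) = P(0,0)+P(1,0) = 3/42 + 7/42 = 10/42 = 5/21

5/21


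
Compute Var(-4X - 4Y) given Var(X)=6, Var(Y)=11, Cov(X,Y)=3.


Var(-4X - 4Y) = (-4)^2*Var(X) + (-4)^2*Var(Y) + 2*(-4)*(-4)*Cov(X,Y)
= 16*6 + 16*11 + 32*3
= 96 + 176 + 96 = 368

368


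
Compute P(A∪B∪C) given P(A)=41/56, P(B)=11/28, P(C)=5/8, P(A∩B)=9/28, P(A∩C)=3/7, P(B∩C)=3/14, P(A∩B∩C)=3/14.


P(A∪B∪C) = P(A)+P(B)+P(C) - P(AB)-P(AC)-P(BC) + P(ABC)
= 41/56+11/28+5/8 - 9/28-3/7-3/14 + 3/14
= 1

1


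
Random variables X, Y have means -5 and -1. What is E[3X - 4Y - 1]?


E[3X - 4Y - 1] = 3*E[X] - 4*E[Y] - 1
= (3)*(-5) + (-4)*(-1) + (-1)
= -15 + 4 - 1 = -12

-12


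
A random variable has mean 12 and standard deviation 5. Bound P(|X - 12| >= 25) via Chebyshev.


k = 25/5 = 5
Chebyshev: P(|X-mu| >= k*sigma) <= 1/k^2 = 1/5^2 = 1/25

1/25


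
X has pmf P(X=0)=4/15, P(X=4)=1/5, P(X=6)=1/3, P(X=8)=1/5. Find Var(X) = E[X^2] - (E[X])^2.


E[X] = 22/5, E[X^2] = 28
Var(X) = E[X^2] - (E[X])^2 = 28 - (22/5)^2 = 216/25

216/25


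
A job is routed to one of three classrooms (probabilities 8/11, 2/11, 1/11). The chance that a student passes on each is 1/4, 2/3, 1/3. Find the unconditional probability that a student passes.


P(A) = P(A|B1)P(B1) + P(A|B2)P(B2) + P(A|B3)P(B3)
= 1/4*8/11 + 2/3*2/11 + 1/3*1/11
= 2/11 + 4/33 + 1/33 = 1/3

1/3


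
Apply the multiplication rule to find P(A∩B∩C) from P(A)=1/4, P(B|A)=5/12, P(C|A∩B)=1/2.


P(A∩B∩C) = P(A) * P(B|A) * P(C|A∩B)
= 1/4 * 5/12 * 1/2
= 5/48 * 1/2 = 5/96

5/96


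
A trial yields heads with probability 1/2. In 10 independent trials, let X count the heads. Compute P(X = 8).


P(X=8) = C(10,8) * p^8 * (1-p)^2
= 45 * 1/256 * 1/4
= 45/1024

45/1024


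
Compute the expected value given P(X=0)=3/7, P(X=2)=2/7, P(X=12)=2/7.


E[X] = sum(x * P(x))
= 0*3/7 + 2*2/7 + 12*2/7
= 4

4


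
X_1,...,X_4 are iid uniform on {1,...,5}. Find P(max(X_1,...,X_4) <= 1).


P(max <= 1) = P(all X_i <= 1) = (P(X_1 <= 1))^4
= (1/5)^4 = 1/625

1/625


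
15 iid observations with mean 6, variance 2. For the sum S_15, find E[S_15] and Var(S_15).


E[S_n] = n*mu = 15*6 = 90
Var(S_n) = n*sigma^2 = 15*2 = 30

E[S_15]=90, Var(S_15)=30


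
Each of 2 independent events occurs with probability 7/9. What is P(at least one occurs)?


P(at least one) = 1 - P(none)
P(none) = (1 - 7/9)^2 = (2/9)^2 = 4/81
P(at least one) = 1 - 4/81 = 77/81

77/81


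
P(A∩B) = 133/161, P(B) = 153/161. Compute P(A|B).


P(A|B) = P(A∩B)/P(B) = (133/161)/(153/161) = 133/153

133/153


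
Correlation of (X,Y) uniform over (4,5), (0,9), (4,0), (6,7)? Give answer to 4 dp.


Cov(X,Y) = -2.8750, Var(X) = 4.7500, Var(Y) = 11.1875
rho = Cov/(sqrt(VarX)*sqrt(VarY)) = -0.3944

-0.3944


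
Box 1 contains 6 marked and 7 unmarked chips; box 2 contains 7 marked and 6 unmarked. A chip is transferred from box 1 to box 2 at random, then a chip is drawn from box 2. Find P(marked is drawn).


P(transfer marked) = 6/13; P(transfer unmarked) = 7/13
If marked transferred: Urn II has 8 marked of 14, so P(marked|marked moved) = 4/7
If unmarked transferred: Urn II has 7 marked of 14, so P(marked|unmarked moved) = 1/2
By total probability: P(marked) = 6/13*4/7 + 7/13*1/2 = 97/182

97/182


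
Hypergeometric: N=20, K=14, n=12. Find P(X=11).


P(X=11) = C(14,11)*C(6,1) / C(20,12)
= 364*6 / 125970
= 2184/125970 = 28/1615

28/1615


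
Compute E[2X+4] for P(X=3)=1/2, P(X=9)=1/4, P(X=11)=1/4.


E[2X+4] = sum(g(x)*P(x))
= 10*1/2 + 22*1/4 + 26*1/4
= 17

17


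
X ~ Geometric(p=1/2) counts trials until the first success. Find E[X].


For geometric (trials until first success), E[X] = 1/p = 1/(1/2) = 2

2


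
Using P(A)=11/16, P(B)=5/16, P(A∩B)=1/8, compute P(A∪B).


P(A∪B) = P(A) + P(B) - P(A∩B)
= 11/16 + 5/16 - 1/8 = 7/8

7/8


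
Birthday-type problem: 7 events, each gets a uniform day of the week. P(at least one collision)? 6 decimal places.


P(all different) = prod((7-i)/7 for i=0..6) = 0.006120
P(at least one match) = 1 - 0.006120 = 0.993880

0.993880


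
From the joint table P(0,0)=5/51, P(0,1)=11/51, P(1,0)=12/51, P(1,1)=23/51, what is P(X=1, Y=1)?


Read from table: P(X=1, Y=1) = 23/51

23/51


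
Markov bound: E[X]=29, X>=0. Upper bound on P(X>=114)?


Markov: P(X >= a) <= E[X]/a
P(X >= 114) <= 29/114

29/114


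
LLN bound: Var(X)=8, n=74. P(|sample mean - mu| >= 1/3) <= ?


Var(Xbar) = Var(X)/n = 8/74
Chebyshev: P(|Xbar-mu| >= 1/3) <= Var(Xbar)/(1/3)^2 = (4/37)/(1/9) = 36/37

36/37


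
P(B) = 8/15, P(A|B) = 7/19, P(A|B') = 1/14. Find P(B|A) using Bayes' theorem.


P(A) = P(A|B)P(B) + P(A|B')P(B') = 7/19*8/15 + 1/14*7/15 = 131/570
P(B|A) = P(A|B)P(B)/P(A) = (56/285)/(131/570) = 112/131

112/131


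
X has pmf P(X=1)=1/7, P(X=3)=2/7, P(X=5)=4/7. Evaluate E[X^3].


E[X^3] = sum(x^3 * P(x))
= 1*1/7 + 27*2/7 + 125*4/7
= 555/7

555/7


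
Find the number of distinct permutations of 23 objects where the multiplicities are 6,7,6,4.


23! = 25852016738884976640000
Denominator: 6!=720 * 7!=5040 * 6!=720 * 4!=24
Coefficient = 25852016738884976640000 / 62705664000 = 412275623760

412275623760


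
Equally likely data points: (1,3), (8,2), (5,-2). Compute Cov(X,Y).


E[X]=14/3, E[Y]=1, E[XY]=3
Cov(X,Y) = E[XY] - E[X]E[Y] = 3 - 14/3*1 = -5/3

-5/3


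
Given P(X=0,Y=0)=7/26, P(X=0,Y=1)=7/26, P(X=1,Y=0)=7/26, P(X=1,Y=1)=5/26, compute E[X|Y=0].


P(Y=0) = 14/26
E[X|Y=0] = (0*7 + 1*7)/14 = 7/14 = 1/2

1/2


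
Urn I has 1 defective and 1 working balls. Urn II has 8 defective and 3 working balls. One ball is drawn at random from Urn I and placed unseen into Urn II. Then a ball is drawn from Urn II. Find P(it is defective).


P(transfer defective) = 1/2; P(transfer working) = 1/2
If defective transferred: Urn II has 9 defective of 12, so P(defective|defective moved) = 3/4
If working transferred: Urn II has 8 defective of 12, so P(defective|working moved) = 2/3
By total probability: P(defective) = 1/2*3/4 + 1/2*2/3 = 17/24

17/24


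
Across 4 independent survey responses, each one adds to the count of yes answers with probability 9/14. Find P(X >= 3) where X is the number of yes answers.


P(X>=3) = P(X=3) + P(X=4)
= 3645/9604 + 6561/38416
= 21141/38416

21141/38416


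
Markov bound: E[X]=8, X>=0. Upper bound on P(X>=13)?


Markov: P(X >= a) <= E[X]/a
P(X >= 13) <= 8/13

8/13


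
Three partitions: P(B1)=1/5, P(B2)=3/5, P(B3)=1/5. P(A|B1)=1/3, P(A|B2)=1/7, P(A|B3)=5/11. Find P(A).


P(A) = P(A|B1)P(B1) + P(A|B2)P(B2) + P(A|B3)P(B3)
= 1/3*1/5 + 1/7*3/5 + 5/11*1/5
= 1/15 + 3/35 + 1/11 = 281/1155

281/1155


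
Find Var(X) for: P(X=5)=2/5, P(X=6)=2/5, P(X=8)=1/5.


E[X] = 6, E[X^2] = 186/5
Var(X) = E[X^2] - (E[X])^2 = 186/5 - (6)^2 = 6/5

6/5


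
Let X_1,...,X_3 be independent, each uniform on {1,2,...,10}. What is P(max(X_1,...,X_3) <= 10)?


P(max <= 10) = P(all X_i <= 10) = (P(X_1 <= 10))^3
= (10/10)^3 = 1^3 = 1

1


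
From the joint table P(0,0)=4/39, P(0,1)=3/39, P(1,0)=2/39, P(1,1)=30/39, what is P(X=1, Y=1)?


Read from table: P(X=1, Y=1) = 30/39 = 10/13

10/13


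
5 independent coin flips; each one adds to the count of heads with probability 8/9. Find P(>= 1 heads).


P(at least one) = 1 - P(none)
P(none) = (1 - 8/9)^5 = (1/9)^5 = 1/59049
P(at least one) = 1 - 1/59049 = 59048/59049

59048/59049


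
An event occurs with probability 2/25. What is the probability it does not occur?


P(A') = 1 - P(A) = 1 - 2/25 = 23/25

23/25


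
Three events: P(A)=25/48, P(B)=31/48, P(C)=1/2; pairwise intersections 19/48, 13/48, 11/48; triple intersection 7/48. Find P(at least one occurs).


P(A∪B∪C) = P(A)+P(B)+P(C) - P(AB)-P(AC)-P(BC) + P(ABC)
= 25/48+31/48+1/2 - 19/48-13/48-11/48 + 7/48
= 11/12

11/12


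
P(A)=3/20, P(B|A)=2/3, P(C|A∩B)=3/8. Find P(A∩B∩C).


P(A∩B∩C) = P(A) * P(B|A) * P(C|A∩B)
= 3/20 * 2/3 * 3/8
= 1/10 * 3/8 = 3/80

3/80


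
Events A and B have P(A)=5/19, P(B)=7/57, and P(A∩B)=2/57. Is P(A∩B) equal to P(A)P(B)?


P(A)*P(B) = 5/19*7/57 = 35/1083
P(A∩B) = 2/57 != 35/1083, so not independent

No, A and B are not independent


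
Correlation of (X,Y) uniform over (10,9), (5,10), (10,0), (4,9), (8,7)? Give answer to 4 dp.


Cov(X,Y) = -5.4000, Var(X) = 6.2400, Var(Y) = 13.2000
rho = Cov/(sqrt(VarX)*sqrt(VarY)) = -0.5950

-0.5950


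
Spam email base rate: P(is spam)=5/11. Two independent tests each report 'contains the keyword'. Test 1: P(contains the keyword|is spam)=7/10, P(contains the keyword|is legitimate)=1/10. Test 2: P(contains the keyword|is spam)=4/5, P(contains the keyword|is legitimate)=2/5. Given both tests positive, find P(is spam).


After test 1: P(+) = 7/10*5/11 + 1/10*6/11 = 41/110
P(B|+) = (7/22)/(41/110) = 35/41
After test 2 (use post1 as new prior): P(+) = 4/5*35/41 + 2/5*6/41 = 152/205
P(B|+,+) = (28/41)/(152/205) = 35/38

35/38


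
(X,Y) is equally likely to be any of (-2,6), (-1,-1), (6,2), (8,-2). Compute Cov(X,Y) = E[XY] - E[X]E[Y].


E[X]=11/4, E[Y]=5/4, E[XY]=-15/4
Cov(X,Y) = E[XY] - E[X]E[Y] = -15/4 - 11/4*5/4 = -115/16

-115/16


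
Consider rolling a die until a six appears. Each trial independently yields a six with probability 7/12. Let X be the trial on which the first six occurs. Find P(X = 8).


P(X=8) = (1-p)^7 * p = (5/12)^7 * 7/12
= 78125/35831808 * 7/12 = 546875/429981696

546875/429981696


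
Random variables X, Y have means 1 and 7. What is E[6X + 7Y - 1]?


E[6X + 7Y - 1] = 6*E[X] + 7*E[Y] - 1
= (6)*(1) + (7)*(7) + (-1)
= 6 + 49 - 1 = 54

54


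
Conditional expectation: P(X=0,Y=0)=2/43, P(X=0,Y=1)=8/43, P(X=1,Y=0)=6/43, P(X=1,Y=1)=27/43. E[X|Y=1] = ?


P(Y=1) = 35/43
E[X|Y=1] = (0*8 + 1*27)/35 = 27/35

27/35


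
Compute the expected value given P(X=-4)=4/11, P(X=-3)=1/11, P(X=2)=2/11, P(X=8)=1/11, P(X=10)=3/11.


E[X] = sum(x * P(x))
= -4*4/11 - 3*1/11 + 2*2/11 + 8*1/11 + 10*3/11
= 23/11

23/11


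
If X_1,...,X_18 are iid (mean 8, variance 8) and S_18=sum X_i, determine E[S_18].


E[S_n] = n*E[X_1] = 18*8 = 144

144


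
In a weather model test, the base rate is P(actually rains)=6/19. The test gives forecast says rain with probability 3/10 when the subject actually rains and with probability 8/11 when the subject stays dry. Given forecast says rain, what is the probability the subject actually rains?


P(A) = P(A|B)P(B) + P(A|B')P(B') = 3/10*6/19 + 8/11*13/19 = 619/1045
P(B|A) = P(A|B)P(B)/P(A) = (9/95)/(619/1045) = 99/619

99/619


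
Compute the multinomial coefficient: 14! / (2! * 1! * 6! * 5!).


14! = 87178291200
Denominator: 2!=2 * 1!=1 * 6!=720 * 5!=120
Coefficient = 87178291200 / 172800 = 504504

504504


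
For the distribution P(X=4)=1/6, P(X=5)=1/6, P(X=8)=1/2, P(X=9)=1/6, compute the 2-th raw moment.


E[X^2] = sum(x^2 * P(x))
= 16*1/6 + 25*1/6 + 64*1/2 + 81*1/6
= 157/3

157/3


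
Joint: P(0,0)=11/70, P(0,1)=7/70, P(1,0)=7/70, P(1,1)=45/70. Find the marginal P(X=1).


P(X=1) = P(1,0)+P(1,1) = 7/70 + 45/70 = 52/70 = 26/35

26/35


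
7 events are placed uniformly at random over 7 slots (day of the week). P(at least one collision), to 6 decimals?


P(all different) = prod((7-i)/7 for i=0..6) = 0.006120
P(at least one match) = 1 - 0.006120 = 0.993880

0.993880


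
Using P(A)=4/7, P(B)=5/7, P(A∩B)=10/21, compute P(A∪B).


P(A∪B) = P(A) + P(B) - P(A∩B)
= 4/7 + 5/7 - 10/21 = 17/21

17/21


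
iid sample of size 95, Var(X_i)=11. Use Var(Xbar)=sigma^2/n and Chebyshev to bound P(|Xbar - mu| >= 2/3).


Var(Xbar) = Var(X)/n = 11/95
Chebyshev: P(|Xbar-mu| >= 2/3) <= Var(Xbar)/(2/3)^2 = (11/95)/(4/9) = 99/380

99/380


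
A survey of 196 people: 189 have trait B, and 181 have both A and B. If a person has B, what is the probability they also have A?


P(A|B) = P(A∩B)/P(B) = (181/196)/(189/196) = 181/189

181/189


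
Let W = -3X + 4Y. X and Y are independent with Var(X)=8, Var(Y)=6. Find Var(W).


Independence => Cov(X,Y)=0
Var(-3X + 4Y) = (-3)^2*Var(X) + 4^2*Var(Y)
= 9*8 + 16*6 = 168

168


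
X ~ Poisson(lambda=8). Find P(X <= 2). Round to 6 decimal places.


P(X<=2) = e^(-8)*8^0/0! + e^(-8)*8^1/1! + e^(-8)*8^2/2!
≈ 0.0003354626 + 0.0026837010 + 0.0107348041
= 0.0137539677
≈ 0.013754

0.013754


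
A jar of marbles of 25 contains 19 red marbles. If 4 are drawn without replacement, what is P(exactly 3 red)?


P(X=3) = C(19,3)*C(6,1) / C(25,4)
= 969*6 / 12650
= 5814/12650 = 2907/6325

2907/6325


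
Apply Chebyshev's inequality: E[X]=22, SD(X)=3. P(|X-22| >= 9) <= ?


k = 9/3 = 3
Chebyshev: P(|X-mu| >= k*sigma) <= 1/k^2 = 1/3^2 = 1/9

1/9


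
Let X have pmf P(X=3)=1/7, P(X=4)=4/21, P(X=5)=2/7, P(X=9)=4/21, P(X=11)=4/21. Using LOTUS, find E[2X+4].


E[2X+4] = sum(g(x)*P(x))
= 10*1/7 + 12*4/21 + 14*2/7 + 22*4/21 + 26*4/21
= 118/7

118/7
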